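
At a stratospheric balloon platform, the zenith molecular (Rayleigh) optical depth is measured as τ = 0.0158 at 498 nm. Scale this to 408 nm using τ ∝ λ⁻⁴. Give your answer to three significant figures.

τ(408 nm) = τ(498 nm) × (498/408)⁴ = 0.0158 × (1.2206)⁴ = 0.0158 × 2.2196 = 0.0351.

0.0351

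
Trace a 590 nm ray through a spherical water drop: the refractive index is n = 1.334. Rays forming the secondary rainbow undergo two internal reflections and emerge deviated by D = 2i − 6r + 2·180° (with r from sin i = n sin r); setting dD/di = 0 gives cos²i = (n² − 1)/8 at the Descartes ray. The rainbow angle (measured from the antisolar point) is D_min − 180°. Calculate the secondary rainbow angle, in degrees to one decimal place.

cos²i = (1.77956 − 1)/8 = 0.09744; i = arccos(0.31216) = 71.810°.
sin r = sin 71.810°/1.334 = 0.71217; r = 45.411°.
D_min = 2·71.810° − 6·45.411° + 360° = 231.153°.
Rainbow angle = D_min − 180° = 51.153°.

51.2°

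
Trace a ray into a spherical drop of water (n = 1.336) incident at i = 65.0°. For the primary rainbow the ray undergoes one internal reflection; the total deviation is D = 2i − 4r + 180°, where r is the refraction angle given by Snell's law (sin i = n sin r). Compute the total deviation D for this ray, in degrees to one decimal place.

sin r = sin 65.0° / 1.336 = 0.9063/1.336 = 0.6784; r = 42.72°.
D = 2·65.0° − 4·42.72° + 180° = 130.00° − 170.87° + 180° = 139.13°.

139.1°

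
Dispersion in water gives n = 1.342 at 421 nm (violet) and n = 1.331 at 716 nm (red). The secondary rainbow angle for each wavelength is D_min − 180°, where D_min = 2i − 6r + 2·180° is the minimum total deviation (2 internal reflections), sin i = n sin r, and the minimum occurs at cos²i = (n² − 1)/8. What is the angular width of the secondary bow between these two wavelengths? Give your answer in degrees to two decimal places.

At 421 nm (n = 1.342): cos²i = 0.10012 → i = 71.554°, r = 44.981°, D_min = 233.222°, rainbow angle = 53.222°.
At 716 nm (n = 1.331): cos²i = 0.09645 → i = 71.907°, r = 45.575°, D_min = 230.365°, rainbow angle = 50.365°.
Angular width = |53.222° − 50.365°| = 2.857°.

2.86°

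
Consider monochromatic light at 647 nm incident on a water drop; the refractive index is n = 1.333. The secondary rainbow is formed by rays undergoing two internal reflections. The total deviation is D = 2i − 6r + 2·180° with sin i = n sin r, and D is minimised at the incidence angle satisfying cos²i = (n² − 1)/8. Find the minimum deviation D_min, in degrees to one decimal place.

230.9°

cos²i = (1.77689 − 1)/8 = 0.09711; i = arccos(0.31163) = 71.843°.
sin r = sin 71.843°/1.333 = 0.71283; r = 45.466°.
D_min = 2·71.843° − 6·45.466° + 360° = 230.891°.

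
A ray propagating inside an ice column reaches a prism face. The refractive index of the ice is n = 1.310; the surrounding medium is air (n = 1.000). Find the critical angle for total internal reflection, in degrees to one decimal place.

49.8°

sin θ_c = n_air / n = 1.000 / 1.310 = 0.7634.
θ_c = arcsin(0.7634) = 49.76°.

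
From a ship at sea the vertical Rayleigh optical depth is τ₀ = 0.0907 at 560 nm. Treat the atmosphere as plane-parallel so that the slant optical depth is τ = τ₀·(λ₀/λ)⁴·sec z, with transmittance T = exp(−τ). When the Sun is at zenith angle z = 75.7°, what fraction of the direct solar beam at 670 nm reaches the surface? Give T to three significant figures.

sec 75.7° = 4.0486.
τ = 0.0907 × (560/670)⁴ × 4.0486 = 0.0907 × 0.4880 × 4.0486 = 0.1792.
T = exp(−0.1792) = 0.8359.

0.836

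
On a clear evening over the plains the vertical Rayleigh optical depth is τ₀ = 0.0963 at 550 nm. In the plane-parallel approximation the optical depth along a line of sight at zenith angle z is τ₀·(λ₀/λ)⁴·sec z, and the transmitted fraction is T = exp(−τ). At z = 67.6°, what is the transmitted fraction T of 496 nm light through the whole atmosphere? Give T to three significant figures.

0.682

sec 67.6° = 2.6242.
τ = 0.0963 × (550/496)⁴ × 2.6242 = 0.0963 × 1.5119 × 2.6242 = 0.3821.
T = exp(−0.3821) = 0.6824.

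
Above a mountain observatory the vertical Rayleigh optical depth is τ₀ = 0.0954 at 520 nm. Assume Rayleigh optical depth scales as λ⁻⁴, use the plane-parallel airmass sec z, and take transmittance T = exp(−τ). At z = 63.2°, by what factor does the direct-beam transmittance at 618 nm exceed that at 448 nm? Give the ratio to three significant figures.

1.32

Airmass: sec 63.2° = 2.2179.
τ(618 nm) = 0.0954 × (520/618)⁴ × 2.2179 = 0.0954 × 0.5013 × 2.2179 = 0.1061.
τ(448 nm) = 0.0954 × (520/448)⁴ × 2.2179 = 0.0954 × 1.8151 × 2.2179 = 0.3841.
T(618)/T(448) = exp(τ_B − τ_A) = exp(0.2780) = 1.3205.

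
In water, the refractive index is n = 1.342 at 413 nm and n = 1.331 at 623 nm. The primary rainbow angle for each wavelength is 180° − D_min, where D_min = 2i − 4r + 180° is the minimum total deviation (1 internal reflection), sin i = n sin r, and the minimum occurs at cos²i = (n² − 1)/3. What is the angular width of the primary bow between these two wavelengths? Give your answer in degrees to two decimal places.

At 413 nm (n = 1.342): cos²i = 0.26699 → i = 58.888°, r = 39.641°, D_min = 139.213°, rainbow angle = 40.787°.
At 623 nm (n = 1.331): cos²i = 0.25719 → i = 59.527°, r = 40.356°, D_min = 137.630°, rainbow angle = 42.370°.
Angular width = |40.787° − 42.370°| = 1.583°.

1.58°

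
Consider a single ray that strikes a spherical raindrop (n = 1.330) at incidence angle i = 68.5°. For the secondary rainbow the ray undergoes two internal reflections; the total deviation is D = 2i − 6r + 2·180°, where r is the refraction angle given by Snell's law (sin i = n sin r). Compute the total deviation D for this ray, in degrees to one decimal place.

sin r = sin 68.5° / 1.330 = 0.9304/1.330 = 0.6996; r = 44.39°.
D = 2·68.5° − 6·44.39° + 2·180° = 137.00° − 266.35° + 360° = 230.65°.

230.6°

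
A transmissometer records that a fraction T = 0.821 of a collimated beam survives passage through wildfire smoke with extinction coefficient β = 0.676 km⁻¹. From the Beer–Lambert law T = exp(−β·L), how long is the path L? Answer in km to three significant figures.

0.292 km

Beer–Lambert: T = exp(−βL) ⇒ L = −ln(T)/β = −ln(0.821)/0.676 = 0.1972/0.676 = 0.2918 km.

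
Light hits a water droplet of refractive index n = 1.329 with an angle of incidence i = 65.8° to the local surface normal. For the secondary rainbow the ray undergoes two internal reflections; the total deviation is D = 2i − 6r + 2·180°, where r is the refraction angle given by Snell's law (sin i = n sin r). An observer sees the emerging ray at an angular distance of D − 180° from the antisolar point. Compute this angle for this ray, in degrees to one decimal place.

51.6°

sin r = sin 65.8° / 1.329 = 0.9121/1.329 = 0.6863; r = 43.34°.
D = 2·65.8° − 6·43.34° + 2·180° = 131.60° − 260.04° + 360° = 231.56°.
Angle from antisolar point = D − 180° = 51.56°.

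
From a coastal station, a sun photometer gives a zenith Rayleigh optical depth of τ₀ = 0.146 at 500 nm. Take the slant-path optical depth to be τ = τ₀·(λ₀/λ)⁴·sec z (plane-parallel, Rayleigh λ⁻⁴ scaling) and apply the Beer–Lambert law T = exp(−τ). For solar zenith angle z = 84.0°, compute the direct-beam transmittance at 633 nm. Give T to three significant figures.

sec 84.0° = 9.5668.
τ = 0.146 × (500/633)⁴ × 9.5668 = 0.146 × 0.3893 × 9.5668 = 0.5437.
T = exp(−0.5437) = 0.5806.

0.581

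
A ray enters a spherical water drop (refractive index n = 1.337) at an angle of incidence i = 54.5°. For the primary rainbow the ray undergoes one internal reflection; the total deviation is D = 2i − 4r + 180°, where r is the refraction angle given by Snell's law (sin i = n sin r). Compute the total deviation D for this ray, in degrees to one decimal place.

sin r = sin 54.5° / 1.337 = 0.8141/1.337 = 0.6089; r = 37.51°.
D = 2·54.5° − 4·37.51° + 180° = 109.00° − 150.04° + 180° = 138.96°.

139.0°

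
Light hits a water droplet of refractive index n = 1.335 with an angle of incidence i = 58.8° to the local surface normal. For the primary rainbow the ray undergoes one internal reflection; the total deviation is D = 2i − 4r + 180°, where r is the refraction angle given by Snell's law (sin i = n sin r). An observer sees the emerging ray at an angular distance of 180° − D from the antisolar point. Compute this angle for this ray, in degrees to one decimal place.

41.8°

sin r = sin 58.8° / 1.335 = 0.8554/1.335 = 0.6407; r = 39.85°.
D = 2·58.8° − 4·39.85° + 180° = 117.60° − 159.38° + 180° = 138.22°.
Angle from antisolar point = 180° − D = 41.78°.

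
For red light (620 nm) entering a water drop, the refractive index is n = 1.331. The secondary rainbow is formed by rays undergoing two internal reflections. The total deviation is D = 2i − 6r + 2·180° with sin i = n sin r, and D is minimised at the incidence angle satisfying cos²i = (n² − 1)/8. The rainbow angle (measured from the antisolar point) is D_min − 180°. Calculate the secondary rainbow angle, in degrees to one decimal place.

50.4°

cos²i = (1.77156 − 1)/8 = 0.09645; i = arccos(0.31056) = 71.907°.
sin r = sin 71.907°/1.331 = 0.71417; r = 45.575°.
D_min = 2·71.907° − 6·45.575° + 360° = 230.365°.
Rainbow angle = D_min − 180° = 50.365°.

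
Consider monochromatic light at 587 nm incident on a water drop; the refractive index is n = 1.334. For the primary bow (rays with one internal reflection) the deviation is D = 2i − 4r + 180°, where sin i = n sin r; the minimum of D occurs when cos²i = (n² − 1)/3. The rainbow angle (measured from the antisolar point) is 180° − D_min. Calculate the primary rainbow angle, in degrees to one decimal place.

cos²i = (1.77956 − 1)/3 = 0.25985; i = arccos(0.50976) = 59.352°.
sin r = sin 59.352°/1.334 = 0.64492; r = 40.159°.
D_min = 2·59.352° − 4·40.159° + 180° = 138.067°.
Rainbow angle = 180° − D_min = 41.933°.

41.9°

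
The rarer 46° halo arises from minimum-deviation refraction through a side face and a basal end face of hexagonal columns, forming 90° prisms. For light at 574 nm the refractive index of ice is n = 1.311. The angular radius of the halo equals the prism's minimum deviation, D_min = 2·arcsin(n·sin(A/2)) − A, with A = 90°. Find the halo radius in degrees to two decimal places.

45.95°

n·sin(A/2) = 1.311 × sin 45° = 1.311 × 0.7071 = 0.9270.
D_min = 2·arcsin(0.9270) − 90° = 2 × 67.974° − 90° = 45.949°.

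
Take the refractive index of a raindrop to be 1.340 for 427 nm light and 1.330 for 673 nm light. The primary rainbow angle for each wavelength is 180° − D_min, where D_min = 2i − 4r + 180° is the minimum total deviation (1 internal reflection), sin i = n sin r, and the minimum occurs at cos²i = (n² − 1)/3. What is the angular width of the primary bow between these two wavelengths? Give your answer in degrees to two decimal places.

1.45°

At 427 nm (n = 1.340): cos²i = 0.26520 → i = 59.004°, r = 39.770°, D_min = 138.929°, rainbow angle = 41.071°.
At 673 nm (n = 1.330): cos²i = 0.25630 → i = 59.585°, r = 40.422°, D_min = 137.484°, rainbow angle = 42.516°.
Angular width = |41.071° − 42.516°| = 1.445°.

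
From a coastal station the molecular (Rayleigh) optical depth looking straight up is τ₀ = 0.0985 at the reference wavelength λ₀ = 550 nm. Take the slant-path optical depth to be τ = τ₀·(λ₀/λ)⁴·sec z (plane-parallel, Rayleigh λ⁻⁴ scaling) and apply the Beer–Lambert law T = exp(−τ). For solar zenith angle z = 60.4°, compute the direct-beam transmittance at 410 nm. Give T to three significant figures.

0.524

sec 60.4° = 2.0245.
τ = 0.0985 × (550/410)⁴ × 2.0245 = 0.0985 × 3.2383 × 2.0245 = 0.6458.
T = exp(−0.6458) = 0.5243.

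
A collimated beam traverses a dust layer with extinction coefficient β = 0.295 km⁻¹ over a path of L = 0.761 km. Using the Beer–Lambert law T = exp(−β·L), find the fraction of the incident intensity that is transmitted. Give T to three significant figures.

0.799

τ = β·L = 0.295 × 0.761 = 0.2245.
T = exp(−0.2245) = 0.7989.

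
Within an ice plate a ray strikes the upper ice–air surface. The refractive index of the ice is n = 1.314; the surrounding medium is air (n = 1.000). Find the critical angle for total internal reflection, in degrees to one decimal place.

49.6°

sin θ_c = n_air / n = 1.000 / 1.314 = 0.7610.
θ_c = arcsin(0.7610) = 49.56°.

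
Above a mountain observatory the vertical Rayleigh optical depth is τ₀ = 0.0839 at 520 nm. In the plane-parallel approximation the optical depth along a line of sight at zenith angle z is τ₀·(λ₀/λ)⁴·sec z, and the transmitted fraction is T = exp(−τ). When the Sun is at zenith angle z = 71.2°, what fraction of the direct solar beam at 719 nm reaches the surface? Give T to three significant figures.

0.931

sec 71.2° = 3.1030.
τ = 0.0839 × (520/719)⁴ × 3.1030 = 0.0839 × 0.2736 × 3.1030 = 0.0712.
T = exp(−0.0712) = 0.9313.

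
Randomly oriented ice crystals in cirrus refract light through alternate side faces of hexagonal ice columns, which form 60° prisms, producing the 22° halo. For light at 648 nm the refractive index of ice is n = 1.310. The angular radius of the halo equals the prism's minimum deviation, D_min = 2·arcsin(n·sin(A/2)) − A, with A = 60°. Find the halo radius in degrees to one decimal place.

n·sin(A/2) = 1.310 × sin 30° = 1.310 × 0.5000 = 0.6550.
D_min = 2·arcsin(0.6550) − 60° = 2 × 40.920° − 60° = 21.839°.

21.8°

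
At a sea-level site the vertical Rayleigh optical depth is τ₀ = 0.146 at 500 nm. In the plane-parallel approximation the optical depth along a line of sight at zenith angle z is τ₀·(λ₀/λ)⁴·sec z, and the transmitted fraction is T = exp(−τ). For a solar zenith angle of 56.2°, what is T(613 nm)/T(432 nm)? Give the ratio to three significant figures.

Airmass: sec 56.2° = 1.7976.
τ(613 nm) = 0.146 × (500/613)⁴ × 1.7976 = 0.146 × 0.4426 × 1.7976 = 0.1162.
τ(432 nm) = 0.146 × (500/432)⁴ × 1.7976 = 0.146 × 1.7945 × 1.7976 = 0.4710.
T(613)/T(432) = exp(τ_B − τ_A) = exp(0.3548) = 1.4259.

1.43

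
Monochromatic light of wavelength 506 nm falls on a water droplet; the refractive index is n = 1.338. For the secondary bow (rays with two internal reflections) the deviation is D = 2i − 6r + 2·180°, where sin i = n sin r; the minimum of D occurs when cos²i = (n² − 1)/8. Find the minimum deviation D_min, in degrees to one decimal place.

232.2°

cos²i = (1.79024 − 1)/8 = 0.09878; i = arccos(0.31429) = 71.682°.
sin r = sin 71.682°/1.338 = 0.70951; r = 45.195°.
D_min = 2·71.682° − 6·45.195° + 360° = 232.193°.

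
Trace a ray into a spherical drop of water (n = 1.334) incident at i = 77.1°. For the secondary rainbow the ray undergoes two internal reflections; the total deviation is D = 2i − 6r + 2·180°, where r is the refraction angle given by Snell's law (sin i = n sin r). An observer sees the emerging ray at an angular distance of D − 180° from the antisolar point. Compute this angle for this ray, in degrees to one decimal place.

52.5°

sin r = sin 77.1° / 1.334 = 0.9748/1.334 = 0.7307; r = 46.95°.
D = 2·77.1° − 6·46.95° + 2·180° = 154.20° − 281.67° + 360° = 232.53°.
Angle from antisolar point = D − 180° = 52.53°.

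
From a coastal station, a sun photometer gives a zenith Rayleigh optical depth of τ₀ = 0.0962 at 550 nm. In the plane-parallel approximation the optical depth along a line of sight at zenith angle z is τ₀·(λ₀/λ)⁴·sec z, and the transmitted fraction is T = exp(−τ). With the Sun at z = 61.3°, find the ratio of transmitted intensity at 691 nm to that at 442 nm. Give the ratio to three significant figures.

Airmass: sec 61.3° = 2.0824.
τ(691 nm) = 0.0962 × (550/691)⁴ × 2.0824 = 0.0962 × 0.4014 × 2.0824 = 0.0804.
τ(442 nm) = 0.0962 × (550/442)⁴ × 2.0824 = 0.0962 × 2.3975 × 2.0824 = 0.4803.
T(691)/T(442) = exp(τ_B − τ_A) = exp(0.3999) = 1.4916.

1.49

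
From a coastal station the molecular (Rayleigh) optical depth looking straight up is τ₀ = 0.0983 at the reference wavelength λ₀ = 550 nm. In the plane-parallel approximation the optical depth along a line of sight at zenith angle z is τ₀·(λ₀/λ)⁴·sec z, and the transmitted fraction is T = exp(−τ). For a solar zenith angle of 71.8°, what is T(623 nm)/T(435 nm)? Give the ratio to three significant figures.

1.85

Airmass: sec 71.8° = 3.2017.
τ(623 nm) = 0.0983 × (550/623)⁴ × 3.2017 = 0.0983 × 0.6074 × 3.2017 = 0.1912.
τ(435 nm) = 0.0983 × (550/435)⁴ × 3.2017 = 0.0983 × 2.5556 × 3.2017 = 0.8043.
T(623)/T(435) = exp(τ_B − τ_A) = exp(0.6131) = 1.8462.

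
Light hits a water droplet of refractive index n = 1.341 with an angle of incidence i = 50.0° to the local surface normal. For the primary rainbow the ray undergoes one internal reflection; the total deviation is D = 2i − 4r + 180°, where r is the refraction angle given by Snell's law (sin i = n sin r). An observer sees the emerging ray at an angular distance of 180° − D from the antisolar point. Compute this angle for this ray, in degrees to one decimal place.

sin r = sin 50.0° / 1.341 = 0.7660/1.341 = 0.5712; r = 34.84°.
D = 2·50.0° − 4·34.84° + 180° = 100.00° − 139.35° + 180° = 140.65°.
Angle from antisolar point = 180° − D = 39.35°.

39.3°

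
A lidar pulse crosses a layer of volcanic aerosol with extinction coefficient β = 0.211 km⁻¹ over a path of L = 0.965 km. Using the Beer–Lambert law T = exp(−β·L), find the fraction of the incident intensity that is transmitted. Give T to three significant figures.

τ = β·L = 0.211 × 0.965 = 0.2036.
T = exp(−0.2036) = 0.8158.

0.816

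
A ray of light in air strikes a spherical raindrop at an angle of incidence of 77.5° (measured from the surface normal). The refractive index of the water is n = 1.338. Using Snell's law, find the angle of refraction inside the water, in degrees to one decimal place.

Snell: sin θ_r = sin θ_i / n = sin 77.5° / 1.338 = 0.9763 / 1.338 = 0.7297.
θ_r = arcsin(0.7297) = 46.86°.

46.9°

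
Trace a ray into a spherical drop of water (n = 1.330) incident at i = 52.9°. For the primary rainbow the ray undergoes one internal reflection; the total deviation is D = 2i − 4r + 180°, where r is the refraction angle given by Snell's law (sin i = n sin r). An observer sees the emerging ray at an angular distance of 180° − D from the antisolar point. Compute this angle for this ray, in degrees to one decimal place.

41.6°

sin r = sin 52.9° / 1.330 = 0.7976/1.330 = 0.5997; r = 36.85°.
D = 2·52.9° − 4·36.85° + 180° = 105.80° − 147.39° + 180° = 138.41°.
Angle from antisolar point = 180° − D = 41.59°.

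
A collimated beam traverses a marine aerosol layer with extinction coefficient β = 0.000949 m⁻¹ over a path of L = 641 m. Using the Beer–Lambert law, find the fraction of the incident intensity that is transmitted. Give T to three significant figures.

τ = β·L = 0.000949 × 641 = 0.6083.
T = exp(−0.6083) = 0.5443.

0.544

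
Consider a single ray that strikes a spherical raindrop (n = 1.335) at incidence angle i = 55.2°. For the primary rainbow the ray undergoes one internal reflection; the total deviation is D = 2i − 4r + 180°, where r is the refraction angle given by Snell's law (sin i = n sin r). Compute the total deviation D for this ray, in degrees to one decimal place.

sin r = sin 55.2° / 1.335 = 0.8211/1.335 = 0.6151; r = 37.96°.
D = 2·55.2° − 4·37.96° + 180° = 110.40° − 151.83° + 180° = 138.57°.

138.6°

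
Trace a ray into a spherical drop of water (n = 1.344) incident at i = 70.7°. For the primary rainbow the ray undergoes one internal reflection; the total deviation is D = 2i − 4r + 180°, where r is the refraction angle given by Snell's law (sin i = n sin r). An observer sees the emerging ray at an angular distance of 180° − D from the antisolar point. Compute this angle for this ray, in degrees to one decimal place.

37.0°

sin r = sin 70.7° / 1.344 = 0.9438/1.344 = 0.7022; r = 44.61°.
D = 2·70.7° − 4·44.61° + 180° = 141.40° − 178.43° + 180° = 142.97°.
Angle from antisolar point = 180° − D = 37.03°.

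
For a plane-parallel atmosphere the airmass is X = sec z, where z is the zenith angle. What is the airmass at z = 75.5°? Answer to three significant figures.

3.99

X = sec z = 1/cos 75.5° = 1/0.2504 = 3.9939.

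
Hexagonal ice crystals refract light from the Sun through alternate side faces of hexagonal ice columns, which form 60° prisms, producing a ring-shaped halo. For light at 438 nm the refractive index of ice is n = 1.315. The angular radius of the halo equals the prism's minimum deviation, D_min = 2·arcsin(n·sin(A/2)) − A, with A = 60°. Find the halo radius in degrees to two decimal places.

n·sin(A/2) = 1.315 × sin 30° = 1.315 × 0.5000 = 0.6575.
D_min = 2·arcsin(0.6575) − 60° = 2 × 41.109° − 60° = 22.219°.

22.22°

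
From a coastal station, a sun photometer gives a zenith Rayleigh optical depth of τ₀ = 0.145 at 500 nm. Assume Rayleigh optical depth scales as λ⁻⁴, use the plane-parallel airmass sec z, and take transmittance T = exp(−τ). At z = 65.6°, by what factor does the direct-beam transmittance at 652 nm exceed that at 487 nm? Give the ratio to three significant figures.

1.31

Airmass: sec 65.6° = 2.4207.
τ(652 nm) = 0.145 × (500/652)⁴ × 2.4207 = 0.145 × 0.3459 × 2.4207 = 0.1214.
τ(487 nm) = 0.145 × (500/487)⁴ × 2.4207 = 0.145 × 1.1111 × 2.4207 = 0.3900.
T(652)/T(487) = exp(τ_B − τ_A) = exp(0.2686) = 1.3081.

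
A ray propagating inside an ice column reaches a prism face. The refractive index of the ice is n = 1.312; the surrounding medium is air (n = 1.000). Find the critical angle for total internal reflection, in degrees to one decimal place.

sin θ_c = n_air / n = 1.000 / 1.312 = 0.7622.
θ_c = arcsin(0.7622) = 49.66°.

49.7°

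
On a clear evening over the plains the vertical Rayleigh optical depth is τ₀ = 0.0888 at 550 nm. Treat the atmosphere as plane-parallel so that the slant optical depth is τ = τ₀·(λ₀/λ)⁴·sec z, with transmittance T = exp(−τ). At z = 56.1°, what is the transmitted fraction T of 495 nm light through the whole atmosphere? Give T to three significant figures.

0.785

sec 56.1° = 1.7929.
τ = 0.0888 × (550/495)⁴ × 1.7929 = 0.0888 × 1.5242 × 1.7929 = 0.2427.
T = exp(−0.2427) = 0.7845.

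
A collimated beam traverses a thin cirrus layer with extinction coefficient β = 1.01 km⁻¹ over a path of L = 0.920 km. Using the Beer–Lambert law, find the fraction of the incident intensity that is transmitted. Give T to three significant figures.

0.395

τ = β·L = 1.01 × 0.920 = 0.9292.
T = exp(−0.9292) = 0.3949.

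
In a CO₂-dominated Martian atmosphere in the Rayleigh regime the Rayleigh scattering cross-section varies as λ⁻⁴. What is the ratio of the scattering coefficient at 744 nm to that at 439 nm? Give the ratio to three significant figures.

Rayleigh scattering ∝ λ⁻⁴, so the ratio of coefficients is the inverse fourth power of the wavelength ratio.
σ(744)/σ(439) = (439/744)⁴ = (0.5901)⁴ = 0.1212.

0.121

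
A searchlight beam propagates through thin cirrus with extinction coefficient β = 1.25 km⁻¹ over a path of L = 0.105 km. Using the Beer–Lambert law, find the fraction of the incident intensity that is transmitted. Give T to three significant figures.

τ = β·L = 1.25 × 0.105 = 0.1313.
T = exp(−0.1313) = 0.8770.

0.877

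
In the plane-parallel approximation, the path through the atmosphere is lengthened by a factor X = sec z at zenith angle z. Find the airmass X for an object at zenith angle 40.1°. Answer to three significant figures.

X = sec z = 1/cos 40.1° = 1/0.7649 = 1.3073.

1.31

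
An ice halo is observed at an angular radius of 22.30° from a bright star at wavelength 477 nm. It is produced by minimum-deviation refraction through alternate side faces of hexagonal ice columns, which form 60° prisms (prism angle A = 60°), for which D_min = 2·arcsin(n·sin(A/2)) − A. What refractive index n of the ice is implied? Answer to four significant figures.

Rearranging: n = sin((D_min + A)/2) / sin(A/2).
(D_min + A)/2 = (22.30° + 60°)/2 = 41.150°.
n = sin 41.150° / sin 30° = 0.6580 / 0.5000 = 1.3161.

1.316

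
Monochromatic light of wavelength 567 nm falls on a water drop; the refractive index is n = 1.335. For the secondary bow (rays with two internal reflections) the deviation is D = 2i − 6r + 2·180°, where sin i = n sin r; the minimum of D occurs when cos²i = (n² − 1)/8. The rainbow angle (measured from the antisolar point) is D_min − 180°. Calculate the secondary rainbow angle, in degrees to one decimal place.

cos²i = (1.78222 − 1)/8 = 0.09778; i = arccos(0.31269) = 71.778°.
sin r = sin 71.778°/1.335 = 0.71150; r = 45.357°.
D_min = 2·71.778° − 6·45.357° + 360° = 231.414°.
Rainbow angle = D_min − 180° = 51.414°.

51.4°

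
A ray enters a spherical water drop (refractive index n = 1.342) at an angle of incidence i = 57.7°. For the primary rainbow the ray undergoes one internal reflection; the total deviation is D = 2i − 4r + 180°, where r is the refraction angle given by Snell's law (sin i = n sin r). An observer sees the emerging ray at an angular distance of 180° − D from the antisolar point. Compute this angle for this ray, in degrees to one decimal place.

40.8°

sin r = sin 57.7° / 1.342 = 0.8453/1.342 = 0.6299; r = 39.04°.
D = 2·57.7° − 4·39.04° + 180° = 115.40° − 156.16° + 180° = 139.24°.
Angle from antisolar point = 180° − D = 40.76°.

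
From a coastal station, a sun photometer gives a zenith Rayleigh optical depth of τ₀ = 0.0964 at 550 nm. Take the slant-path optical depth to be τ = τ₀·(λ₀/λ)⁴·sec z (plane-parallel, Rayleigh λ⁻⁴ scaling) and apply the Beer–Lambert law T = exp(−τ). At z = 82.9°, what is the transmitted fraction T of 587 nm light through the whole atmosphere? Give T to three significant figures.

sec 82.9° = 8.0905.
τ = 0.0964 × (550/587)⁴ × 8.0905 = 0.0964 × 0.7707 × 8.0905 = 0.6011.
T = exp(−0.6011) = 0.5482.

0.548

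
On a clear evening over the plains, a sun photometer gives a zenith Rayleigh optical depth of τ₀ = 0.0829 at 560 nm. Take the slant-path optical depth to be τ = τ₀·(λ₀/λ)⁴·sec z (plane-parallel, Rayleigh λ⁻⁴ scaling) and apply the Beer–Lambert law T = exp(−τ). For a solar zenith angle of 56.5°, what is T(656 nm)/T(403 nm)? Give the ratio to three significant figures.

Airmass: sec 56.5° = 1.8118.
τ(656 nm) = 0.0829 × (560/656)⁴ × 1.8118 = 0.0829 × 0.5311 × 1.8118 = 0.0798.
τ(403 nm) = 0.0829 × (560/403)⁴ × 1.8118 = 0.0829 × 3.7285 × 1.8118 = 0.5600.
T(656)/T(403) = exp(τ_B − τ_A) = exp(0.4802) = 1.6165.

1.62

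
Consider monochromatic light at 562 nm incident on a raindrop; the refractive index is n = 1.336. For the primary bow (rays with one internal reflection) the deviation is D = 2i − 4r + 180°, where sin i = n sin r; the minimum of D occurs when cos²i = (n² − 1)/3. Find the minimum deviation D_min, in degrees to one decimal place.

138.4°

cos²i = (1.78490 − 1)/3 = 0.26163; i = arccos(0.51150) = 59.236°.
sin r = sin 59.236°/1.336 = 0.64318; r = 40.029°.
D_min = 2·59.236° − 4·40.029° + 180° = 138.356°.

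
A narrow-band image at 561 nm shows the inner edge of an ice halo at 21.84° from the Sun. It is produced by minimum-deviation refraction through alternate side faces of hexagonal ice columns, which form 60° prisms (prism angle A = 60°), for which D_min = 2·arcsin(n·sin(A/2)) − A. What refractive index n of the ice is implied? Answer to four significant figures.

1.310

Rearranging: n = sin((D_min + A)/2) / sin(A/2).
(D_min + A)/2 = (21.84° + 60°)/2 = 40.920°.
n = sin 40.920° / sin 30° = 0.6550 / 0.5000 = 1.3100.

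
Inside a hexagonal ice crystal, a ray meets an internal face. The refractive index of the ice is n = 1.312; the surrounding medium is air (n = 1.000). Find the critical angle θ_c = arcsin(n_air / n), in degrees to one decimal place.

49.7°

sin θ_c = n_air / n = 1.000 / 1.312 = 0.7622.
θ_c = arcsin(0.7622) = 49.66°.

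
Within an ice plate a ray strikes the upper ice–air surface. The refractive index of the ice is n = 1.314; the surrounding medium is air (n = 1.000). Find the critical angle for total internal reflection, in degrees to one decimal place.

49.6°

sin θ_c = n_air / n = 1.000 / 1.314 = 0.7610.
θ_c = arcsin(0.7610) = 49.56°.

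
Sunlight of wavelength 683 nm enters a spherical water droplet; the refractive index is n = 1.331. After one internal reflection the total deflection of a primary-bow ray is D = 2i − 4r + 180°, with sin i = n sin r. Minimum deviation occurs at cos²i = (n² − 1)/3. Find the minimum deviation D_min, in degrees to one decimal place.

cos²i = (1.77156 − 1)/3 = 0.25719; i = arccos(0.50714) = 59.527°.
sin r = sin 59.527°/1.331 = 0.64753; r = 40.356°.
D_min = 2·59.527° − 4·40.356° + 180° = 137.630°.

137.6°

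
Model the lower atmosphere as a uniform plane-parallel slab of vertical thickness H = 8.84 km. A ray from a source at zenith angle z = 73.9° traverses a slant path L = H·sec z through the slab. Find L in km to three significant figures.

31.9 km

sec z = 1/cos 73.9° = 3.6060.
L = 8.84 × 3.6060 = 31.877 km.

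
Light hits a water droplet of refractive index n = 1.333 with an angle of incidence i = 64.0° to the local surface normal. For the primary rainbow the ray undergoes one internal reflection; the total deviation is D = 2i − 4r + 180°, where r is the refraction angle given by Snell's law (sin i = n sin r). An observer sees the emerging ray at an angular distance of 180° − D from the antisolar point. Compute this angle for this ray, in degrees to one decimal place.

41.6°

sin r = sin 64.0° / 1.333 = 0.8988/1.333 = 0.6743; r = 42.40°.
D = 2·64.0° − 4·42.40° + 180° = 128.00° − 169.59° + 180° = 138.41°.
Angle from antisolar point = 180° − D = 41.59°.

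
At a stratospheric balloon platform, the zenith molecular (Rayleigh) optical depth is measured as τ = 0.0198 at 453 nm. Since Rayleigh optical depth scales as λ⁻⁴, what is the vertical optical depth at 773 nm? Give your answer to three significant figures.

τ(773 nm) = τ(453 nm) × (453/773)⁴ = 0.0198 × (0.5860)⁴ = 0.0198 × 0.1179 = 0.0023.

0.00234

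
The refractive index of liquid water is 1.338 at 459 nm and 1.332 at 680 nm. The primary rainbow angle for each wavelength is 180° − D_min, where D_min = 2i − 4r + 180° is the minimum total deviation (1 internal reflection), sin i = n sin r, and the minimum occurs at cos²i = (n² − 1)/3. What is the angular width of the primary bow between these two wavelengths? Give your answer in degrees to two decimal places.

0.87°

At 459 nm (n = 1.338): cos²i = 0.26341 → i = 59.120°, r = 39.899°, D_min = 138.643°, rainbow angle = 41.357°.
At 680 nm (n = 1.332): cos²i = 0.25807 → i = 59.469°, r = 40.290°, D_min = 137.776°, rainbow angle = 42.224°.
Angular width = |41.357° − 42.224°| = 0.867°.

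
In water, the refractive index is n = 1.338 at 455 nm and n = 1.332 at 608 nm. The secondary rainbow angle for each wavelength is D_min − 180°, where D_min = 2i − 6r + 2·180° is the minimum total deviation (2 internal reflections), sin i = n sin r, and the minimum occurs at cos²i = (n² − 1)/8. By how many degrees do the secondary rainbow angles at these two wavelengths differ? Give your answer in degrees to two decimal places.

1.56°

At 455 nm (n = 1.338): cos²i = 0.09878 → i = 71.682°, r = 45.195°, D_min = 232.193°, rainbow angle = 52.193°.
At 608 nm (n = 1.332): cos²i = 0.09678 → i = 71.875°, r = 45.520°, D_min = 230.628°, rainbow angle = 50.628°.
Angular width = |52.193° − 50.628°| = 1.564°.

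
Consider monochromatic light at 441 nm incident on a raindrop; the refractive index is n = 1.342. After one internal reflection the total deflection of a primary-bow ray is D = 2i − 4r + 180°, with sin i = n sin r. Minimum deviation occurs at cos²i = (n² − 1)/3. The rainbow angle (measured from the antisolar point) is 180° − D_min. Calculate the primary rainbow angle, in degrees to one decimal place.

cos²i = (1.80096 − 1)/3 = 0.26699; i = arccos(0.51671) = 58.888°.
sin r = sin 58.888°/1.342 = 0.63797; r = 39.641°.
D_min = 2·58.888° − 4·39.641° + 180° = 139.213°.
Rainbow angle = 180° − D_min = 40.787°.

40.8°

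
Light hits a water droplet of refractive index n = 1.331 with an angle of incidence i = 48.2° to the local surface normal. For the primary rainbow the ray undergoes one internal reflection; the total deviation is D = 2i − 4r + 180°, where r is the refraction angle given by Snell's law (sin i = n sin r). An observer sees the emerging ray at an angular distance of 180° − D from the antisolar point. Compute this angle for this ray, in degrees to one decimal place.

sin r = sin 48.2° / 1.331 = 0.7455/1.331 = 0.5601; r = 34.06°.
D = 2·48.2° − 4·34.06° + 180° = 96.40° − 136.25° + 180° = 140.15°.
Angle from antisolar point = 180° − D = 39.85°.

39.8°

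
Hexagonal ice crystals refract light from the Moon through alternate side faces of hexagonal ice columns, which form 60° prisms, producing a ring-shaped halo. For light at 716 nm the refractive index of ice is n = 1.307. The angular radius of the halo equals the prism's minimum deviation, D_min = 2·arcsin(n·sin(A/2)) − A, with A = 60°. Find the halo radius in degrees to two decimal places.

n·sin(A/2) = 1.307 × sin 30° = 1.307 × 0.5000 = 0.6535.
D_min = 2·arcsin(0.6535) − 60° = 2 × 40.806° − 60° = 21.612°.

21.61°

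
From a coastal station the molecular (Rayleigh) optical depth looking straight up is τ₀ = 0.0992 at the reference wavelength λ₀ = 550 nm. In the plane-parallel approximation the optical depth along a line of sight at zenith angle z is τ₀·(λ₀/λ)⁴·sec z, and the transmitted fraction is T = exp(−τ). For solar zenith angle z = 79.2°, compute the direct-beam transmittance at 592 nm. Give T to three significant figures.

sec 79.2° = 5.3367.
τ = 0.0992 × (550/592)⁴ × 5.3367 = 0.0992 × 0.7450 × 5.3367 = 0.3944.
T = exp(−0.3944) = 0.6741.

0.674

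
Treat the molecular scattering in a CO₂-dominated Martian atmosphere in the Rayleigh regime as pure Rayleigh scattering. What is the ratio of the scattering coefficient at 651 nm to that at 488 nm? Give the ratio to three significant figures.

Rayleigh scattering ∝ λ⁻⁴, so the ratio of coefficients is the inverse fourth power of the wavelength ratio.
σ(651)/σ(488) = (488/651)⁴ = (0.7496)⁴ = 0.3158.

0.316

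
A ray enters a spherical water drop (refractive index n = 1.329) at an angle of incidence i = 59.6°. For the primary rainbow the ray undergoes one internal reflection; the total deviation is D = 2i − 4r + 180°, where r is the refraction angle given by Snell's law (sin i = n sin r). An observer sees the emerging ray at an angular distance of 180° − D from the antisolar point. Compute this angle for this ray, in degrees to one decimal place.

sin r = sin 59.6° / 1.329 = 0.8625/1.329 = 0.6490; r = 40.47°.
D = 2·59.6° − 4·40.47° + 180° = 119.20° − 161.86° + 180° = 137.34°.
Angle from antisolar point = 180° − D = 42.66°.

42.7°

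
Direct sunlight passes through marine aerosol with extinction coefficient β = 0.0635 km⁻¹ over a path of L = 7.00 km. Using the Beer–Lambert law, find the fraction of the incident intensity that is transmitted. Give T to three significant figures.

τ = β·L = 0.0635 × 7.00 = 0.4445.
T = exp(−0.4445) = 0.6411.

0.641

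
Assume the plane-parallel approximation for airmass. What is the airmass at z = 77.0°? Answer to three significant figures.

X = sec z = 1/cos 77.0° = 1/0.2250 = 4.4454.

4.45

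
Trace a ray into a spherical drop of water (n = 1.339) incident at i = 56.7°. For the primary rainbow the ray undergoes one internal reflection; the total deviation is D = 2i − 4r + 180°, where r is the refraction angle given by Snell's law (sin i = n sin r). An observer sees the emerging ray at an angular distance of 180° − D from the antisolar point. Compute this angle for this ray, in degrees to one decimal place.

sin r = sin 56.7° / 1.339 = 0.8358/1.339 = 0.6242; r = 38.62°.
D = 2·56.7° − 4·38.62° + 180° = 113.40° − 154.49° + 180° = 138.91°.
Angle from antisolar point = 180° − D = 41.09°.

41.1°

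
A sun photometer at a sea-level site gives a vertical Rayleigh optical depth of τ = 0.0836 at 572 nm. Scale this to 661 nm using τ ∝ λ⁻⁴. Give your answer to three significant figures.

τ(661 nm) = τ(572 nm) × (572/661)⁴ = 0.0836 × (0.8654)⁴ = 0.0836 × 0.5608 = 0.0469.

0.0469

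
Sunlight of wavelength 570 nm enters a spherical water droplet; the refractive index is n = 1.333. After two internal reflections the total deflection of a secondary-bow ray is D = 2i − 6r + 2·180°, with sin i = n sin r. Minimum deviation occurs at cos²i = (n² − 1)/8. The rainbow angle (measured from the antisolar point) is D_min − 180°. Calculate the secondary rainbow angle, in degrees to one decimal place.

50.9°

cos²i = (1.77689 − 1)/8 = 0.09711; i = arccos(0.31163) = 71.843°.
sin r = sin 71.843°/1.333 = 0.71283; r = 45.466°.
D_min = 2·71.843° − 6·45.466° + 360° = 230.891°.
Rainbow angle = D_min − 180° = 50.891°.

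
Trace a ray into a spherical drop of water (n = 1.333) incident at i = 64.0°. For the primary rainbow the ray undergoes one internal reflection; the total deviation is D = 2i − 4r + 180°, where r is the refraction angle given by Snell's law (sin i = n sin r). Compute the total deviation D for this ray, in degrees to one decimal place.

sin r = sin 64.0° / 1.333 = 0.8988/1.333 = 0.6743; r = 42.40°.
D = 2·64.0° − 4·42.40° + 180° = 128.00° − 169.59° + 180° = 138.41°.

138.4°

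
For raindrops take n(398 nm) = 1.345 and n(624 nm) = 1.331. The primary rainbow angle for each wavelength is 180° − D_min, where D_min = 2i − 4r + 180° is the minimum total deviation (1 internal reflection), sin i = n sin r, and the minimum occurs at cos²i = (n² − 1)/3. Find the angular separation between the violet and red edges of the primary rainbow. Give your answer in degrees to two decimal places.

2.01°

At 398 nm (n = 1.345): cos²i = 0.26967 → i = 58.715°, r = 39.448°, D_min = 139.635°, rainbow angle = 40.365°.
At 624 nm (n = 1.331): cos²i = 0.25719 → i = 59.527°, r = 40.356°, D_min = 137.630°, rainbow angle = 42.370°.
Angular width = |40.365° − 42.370°| = 2.005°.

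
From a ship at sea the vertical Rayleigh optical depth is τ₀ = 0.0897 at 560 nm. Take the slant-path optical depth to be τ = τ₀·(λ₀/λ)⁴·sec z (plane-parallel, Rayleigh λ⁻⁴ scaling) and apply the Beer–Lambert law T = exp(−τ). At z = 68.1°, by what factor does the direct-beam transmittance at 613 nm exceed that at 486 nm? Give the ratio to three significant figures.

1.29

Airmass: sec 68.1° = 2.6811.
τ(613 nm) = 0.0897 × (560/613)⁴ × 2.6811 = 0.0897 × 0.6965 × 2.6811 = 0.1675.
τ(486 nm) = 0.0897 × (560/486)⁴ × 2.6811 = 0.0897 × 1.7628 × 2.6811 = 0.4239.
T(613)/T(486) = exp(τ_B − τ_A) = exp(0.2564) = 1.2923.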